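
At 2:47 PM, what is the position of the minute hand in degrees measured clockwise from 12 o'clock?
The minute hand moves 6 degrees per minute.
At 2:47: 47 x 6 = 282 degrees

Final answer: 282 degrees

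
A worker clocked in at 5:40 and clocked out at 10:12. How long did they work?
From 5:40 to 10:12:
(10 x 60 + 12) - (5 x 60 + 40) = 612 - 340 = 272 minutes
= 4 hours and 32 minutes

Final answer: 4 hours and 32 minutes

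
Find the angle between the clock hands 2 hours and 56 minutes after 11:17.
First find the time 2 hours and 56 minutes after 11:17.
Total minutes: 11 x 60 + 17 + 2 x 60 + 56 = 853.
853 mod 720 = 133 minutes = 2:13.
Now compute the angle at 2:13:
Hour hand: 2 x 30 + 13 x 0.5 = 66.5 degrees
Minute hand: 13 x 6 = 78 degrees
Difference: |66.5 - 78| = 11.5 degrees
The angle is 11.5 degrees

Final answer: 11.5 degrees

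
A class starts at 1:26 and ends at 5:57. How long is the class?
From 1:26 to 5:57:
(5 x 60 + 57) - (1 x 60 + 26) = 357 - 86 = 271 minutes
= 4 hours and 31 minutes

Final answer: 4 hours and 31 minutes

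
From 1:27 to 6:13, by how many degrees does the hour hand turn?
The hour hand moves 0.5 degrees per minute.
Time elapsed: 6:13 - 1:27 = 286 minutes
Angular displacement: 286 x 0.5 = 143 degrees

Final answer: 143 degrees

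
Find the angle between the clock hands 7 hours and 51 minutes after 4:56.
First find the time 7 hours and 51 minutes after 4:56.
Total minutes: 4 x 60 + 56 + 7 x 60 + 51 = 767.
767 mod 720 = 47 minutes = 12:47.
Now compute the angle at 12:47:
Hour hand: 0 x 30 + 47 x 0.5 = 23.5 degrees
Minute hand: 47 x 6 = 282 degrees
Difference: |23.5 - 282| = 258.5 degrees
Smaller angle: 360 - 258.5 = 101.5 degrees

Final answer: 101.5 degrees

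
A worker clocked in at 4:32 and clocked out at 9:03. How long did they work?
From 4:32 to 9:03:
(9 x 60 + 3) - (4 x 60 + 32) = 543 - 272 = 271 minutes
= 4 hours and 31 minutes

Final answer: 4 hours and 31 minutes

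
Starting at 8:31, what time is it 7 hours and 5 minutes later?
Starting time: 8:31
Adding 5 minutes to 31 minutes: 31 + 5 = 36 minutes
Adding 7 hours: 8 + 7 = 15 - 12 = 3
Final time: 3:36

Final answer: 3:36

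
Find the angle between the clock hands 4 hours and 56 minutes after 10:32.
First find the time 4 hours and 56 minutes after 10:32.
Total minutes: 10 x 60 + 32 + 4 x 60 + 56 = 928.
928 mod 720 = 208 minutes = 3:28.
Now compute the angle at 3:28:
Hour hand: 3 x 30 + 28 x 0.5 = 104 degrees
Minute hand: 28 x 6 = 168 degrees
Difference: |104 - 168| = 64 degrees
The angle is 64 degrees

Final answer: 64 degrees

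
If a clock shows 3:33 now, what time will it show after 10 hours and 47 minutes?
Starting time: 3:33
Adding 47 minutes to 33 minutes: 33 + 47 = 80 minutes = 1 hour and 20 minutes
Adding 10 hours: 3 + 10 + 1 (carry) = 14 - 12 = 2
Final time: 2:20

Final answer: 2:20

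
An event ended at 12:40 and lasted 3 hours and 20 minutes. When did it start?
Starting time: 12:40 = 40 total minutes past 12:00
Subtracting: 3 hours and 20 minutes = 200 minutes
40 - 200 = -160 (negative, add 12 hours = 720) = 560 minutes
= 9 hours and 20 minutes past 12:00 = 9:20

Final answer: 9:20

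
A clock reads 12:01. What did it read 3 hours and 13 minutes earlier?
Starting time: 12:01 = 1 total minutes past 12:00
Subtracting: 3 hours and 13 minutes = 193 minutes
1 - 193 = -192 (negative, add 12 hours = 720) = 528 minutes
= 8 hours and 48 minutes past 12:00 = 8:48

Final answer: 8:48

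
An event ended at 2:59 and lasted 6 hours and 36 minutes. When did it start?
Starting time: 2:59 = 179 total minutes past 12:00
Subtracting: 6 hours and 36 minutes = 396 minutes
179 - 396 = -217 (negative, add 12 hours = 720) = 503 minutes
= 8 hours and 23 minutes past 12:00 = 8:23

Final answer: 8:23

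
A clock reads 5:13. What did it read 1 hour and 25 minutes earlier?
Starting time: 5:13 = 313 total minutes past 12:00
Subtracting: 1 hour and 25 minutes = 85 minutes
313 - 85 = 228 minutes
= 3 hours and 48 minutes past 12:00 = 3:48

Final answer: 3:48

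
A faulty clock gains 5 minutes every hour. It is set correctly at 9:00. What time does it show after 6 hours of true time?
For every 60 true minutes, the faulty clock advances 60 + 5 = 65 minutes.
True elapsed: 6 hours = 360 minutes.
Faulty clock advances: 360 x 65/60 = 390 minutes (drift: 30 minutes ahead).
Shown time: 9:00 + 390 minutes = 3:30.

Final answer: 3:30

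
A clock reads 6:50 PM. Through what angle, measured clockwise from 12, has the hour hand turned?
The hour hand moves 30 degrees per hour and 0.5 degrees per minute.
At 6:50: (6) x 30 + 50 x 0.5 = 180 + 25 = 205 degrees

Final answer: 205 degrees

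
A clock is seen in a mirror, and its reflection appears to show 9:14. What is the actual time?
Reflection across the vertical (12-6) axis maps a hand at angle A degrees to (360 - A) degrees, which sends a reading of T minutes past 12:00 to (720 - T) minutes past 12:00.
Mirror reads 9:14 = 554 minutes past 12:00.
Actual time: (720 - 554) mod 720 = 166 minutes = 2:46.

Final answer: 2:46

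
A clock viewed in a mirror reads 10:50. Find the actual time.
Reflection across the vertical (12-6) axis maps a hand at angle A degrees to (360 - A) degrees, which sends a reading of T minutes past 12:00 to (720 - T) minutes past 12:00.
Mirror reads 10:50 = 650 minutes past 12:00.
Actual time: (720 - 650) mod 720 = 70 minutes = 1:10.

Final answer: 1:10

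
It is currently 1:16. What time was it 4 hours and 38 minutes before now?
Starting time: 1:16 = 76 total minutes past 12:00
Subtracting: 4 hours and 38 minutes = 278 minutes
76 - 278 = -202 (negative, add 12 hours = 720) = 518 minutes
= 8 hours and 38 minutes past 12:00 = 8:38

Final answer: 8:38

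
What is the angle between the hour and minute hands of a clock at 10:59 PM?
Hour hand position: 10 x 30 + 59 x 0.5 = 329.5 degrees
Minute hand position: 59 x 6 = 354 degrees
Difference: |329.5 - 354| = 24.5 degrees
The angle between the hands is 24.5 degrees

Final answer: 24.5 degrees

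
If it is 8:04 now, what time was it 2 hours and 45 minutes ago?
Starting time: 8:04 = 484 total minutes past 12:00
Subtracting: 2 hours and 45 minutes = 165 minutes
484 - 165 = 319 minutes
= 5 hours and 19 minutes past 12:00 = 5:19

Final answer: 5:19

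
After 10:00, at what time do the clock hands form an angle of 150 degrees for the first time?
At t minutes past 10:00, the hour hand is at 30 x 10 + 0.5t degrees and the minute hand is at 6t degrees.
The smaller angle between them is 150 degrees when |30H - 5.5t| = 150 or |30H - 5.5t| = 210.
With H = 10, solve 30 x 10 - 5.5t = +/- target for each target:
  t = (30 x 10 - 150) / 5.5 = 27.27
  t = (30 x 10 + 150) / 5.5 = 81.82 (outside (0, 60))
  t = (30 x 10 - 210) / 5.5 = 16.36
  t = (30 x 10 + 210) / 5.5 = 92.73 (outside (0, 60))
Valid solutions in (0, 60): {16.36, 27.27} minutes.
The first occurrence is t = 16.36 minutes.
The hands form a 150-degree angle at 16.36 minutes past 10:00.

Final answer: 16.36 minutes past 10:00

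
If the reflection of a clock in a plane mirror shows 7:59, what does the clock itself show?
Reflection across the vertical (12-6) axis maps a hand at angle A degrees to (360 - A) degrees, which sends a reading of T minutes past 12:00 to (720 - T) minutes past 12:00.
Mirror reads 7:59 = 479 minutes past 12:00.
Actual time: (720 - 479) mod 720 = 241 minutes = 4:01.

Final answer: 4:01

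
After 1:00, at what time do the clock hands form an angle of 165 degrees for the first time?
At t minutes past 1:00, the hour hand is at 30 x 1 + 0.5t degrees and the minute hand is at 6t degrees.
The smaller angle between them is 165 degrees when |30H - 5.5t| = 165 or |30H - 5.5t| = 195.
With H = 1, solve 30 x 1 - 5.5t = +/- target for each target:
  t = (30 x 1 - 165) / 5.5 = -24.55 (outside (0, 60))
  t = (30 x 1 + 165) / 5.5 = 35.45
  t = (30 x 1 - 195) / 5.5 = -30 (outside (0, 60))
  t = (30 x 1 + 195) / 5.5 = 40.91
Valid solutions in (0, 60): {35.45, 40.91} minutes.
The first occurrence is t = 35.45 minutes.
The hands form a 165-degree angle at 35.45 minutes past 1:00.

Final answer: 35.45 minutes past 1:00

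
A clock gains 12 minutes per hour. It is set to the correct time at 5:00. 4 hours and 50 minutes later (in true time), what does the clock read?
For every 60 true minutes, the faulty clock advances 60 + 12 = 72 minutes.
True elapsed: 4 hours and 50 minutes = 290 minutes.
Faulty clock advances: 290 x 72/60 = 348 minutes (drift: 58 minutes ahead).
Shown time: 5:00 + 348 minutes = 10:48.

Final answer: 10:48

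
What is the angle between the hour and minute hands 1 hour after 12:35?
First find the time 1 hour after 12:35.
Total minutes: 12 x 60 + 35 + 1 x 60 + 0 = 815.
815 mod 720 = 95 minutes = 1:35.
Now compute the angle at 1:35:
Hour hand: 1 x 30 + 35 x 0.5 = 47.5 degrees
Minute hand: 35 x 6 = 210 degrees
Difference: |47.5 - 210| = 162.5 degrees
The angle is 162.5 degrees

Final answer: 162.5 degrees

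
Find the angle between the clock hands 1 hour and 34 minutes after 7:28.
First find the time 1 hour and 34 minutes after 7:28.
Total minutes: 7 x 60 + 28 + 1 x 60 + 34 = 542.
542 mod 720 = 542 minutes = 9:02.
Now compute the angle at 9:02:
Hour hand: 9 x 30 + 2 x 0.5 = 271 degrees
Minute hand: 2 x 6 = 12 degrees
Difference: |271 - 12| = 259 degrees
Smaller angle: 360 - 259 = 101 degrees

Final answer: 101 degrees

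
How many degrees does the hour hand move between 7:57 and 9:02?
The hour hand moves 0.5 degrees per minute.
Time elapsed: 9:02 - 7:57 = 65 minutes
Angular displacement: 65 x 0.5 = 32.5 degrees

Final answer: 32.5 degrees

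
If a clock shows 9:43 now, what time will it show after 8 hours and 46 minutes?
Starting time: 9:43
Adding 46 minutes to 43 minutes: 43 + 46 = 89 minutes = 1 hour and 29 minutes
Adding 8 hours: 9 + 8 + 1 (carry) = 18 - 12 = 6
Final time: 6:29

Final answer: 6:29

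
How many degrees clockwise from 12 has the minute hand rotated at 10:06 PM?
The minute hand moves 6 degrees per minute.
At 10:06: 6 x 6 = 36 degrees

Final answer: 36 degrees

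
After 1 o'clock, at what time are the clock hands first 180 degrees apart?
For hands to be 180 degrees apart: |30H - 5.5t| = 180
With H = 1: t = (30 x 1 + 180)/5.5 = 38.18 or t = (30 x 1 - 180)/5.5 = -27.27
First valid solution (0 < t < 60): t = 38.18 minutes
The hands are opposite at 38.18 minutes past 1:00.

Final answer: 38.18 minutes past 1:00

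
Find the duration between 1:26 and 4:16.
From 1:26 to 4:16:
(4 x 60 + 16) - (1 x 60 + 26) = 256 - 86 = 170 minutes
= 2 hours and 50 minutes

Final answer: 2 hours and 50 minutes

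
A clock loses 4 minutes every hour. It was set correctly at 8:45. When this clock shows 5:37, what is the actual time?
For every 60 true minutes, the faulty clock advances 56 minutes, so 1 faulty-clock minute corresponds to 60/56 true minutes.
From 8:45 to 5:37 on the faulty dial is 532 minutes.
True elapsed: 532 x 60/56 = 570 minutes = 9 hours and 30 minutes.
True time: 8:45 + 9 hours and 30 minutes = 6:15.

Final answer: 6:15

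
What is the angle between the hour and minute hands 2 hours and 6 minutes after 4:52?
First find the time 2 hours and 6 minutes after 4:52.
Total minutes: 4 x 60 + 52 + 2 x 60 + 6 = 418.
418 mod 720 = 418 minutes = 6:58.
Now compute the angle at 6:58:
Hour hand: 6 x 30 + 58 x 0.5 = 209 degrees
Minute hand: 58 x 6 = 348 degrees
Difference: |209 - 348| = 139 degrees
The angle is 139 degrees

Final answer: 139 degrees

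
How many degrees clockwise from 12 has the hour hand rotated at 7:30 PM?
The hour hand moves 30 degrees per hour and 0.5 degrees per minute.
At 7:30: (7) x 30 + 30 x 0.5 = 210 + 15 = 225 degrees

Final answer: 225 degrees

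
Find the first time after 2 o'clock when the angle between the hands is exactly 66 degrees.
At t minutes past 2:00, the hour hand is at 30 x 2 + 0.5t degrees and the minute hand is at 6t degrees.
The smaller angle between them is 66 degrees when |30H - 5.5t| = 66 or |30H - 5.5t| = 294.
With H = 2, solve 30 x 2 - 5.5t = +/- target for each target:
  t = (30 x 2 - 66) / 5.5 = -1.09 (outside (0, 60))
  t = (30 x 2 + 66) / 5.5 = 22.91
  t = (30 x 2 - 294) / 5.5 = -42.55 (outside (0, 60))
  t = (30 x 2 + 294) / 5.5 = 64.36 (outside (0, 60))
Valid solutions in (0, 60): {22.91} minutes.
The first occurrence is t = 22.91 minutes.
The hands form a 66-degree angle at 22.91 minutes past 2:00.

Final answer: 22.91 minutes past 2:00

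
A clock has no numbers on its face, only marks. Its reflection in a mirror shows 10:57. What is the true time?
Reflection across the vertical (12-6) axis maps a hand at angle A degrees to (360 - A) degrees, which sends a reading of T minutes past 12:00 to (720 - T) minutes past 12:00.
Mirror reads 10:57 = 657 minutes past 12:00.
Actual time: (720 - 657) mod 720 = 63 minutes = 1:03.

Final answer: 1:03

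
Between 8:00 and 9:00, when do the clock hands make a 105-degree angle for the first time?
At t minutes past 8:00, the hour hand is at 30 x 8 + 0.5t degrees and the minute hand is at 6t degrees.
The smaller angle between them is 105 degrees when |30H - 5.5t| = 105 or |30H - 5.5t| = 255.
With H = 8, solve 30 x 8 - 5.5t = +/- target for each target:
  t = (30 x 8 - 105) / 5.5 = 24.55
  t = (30 x 8 + 105) / 5.5 = 62.73 (outside (0, 60))
  t = (30 x 8 - 255) / 5.5 = -2.73 (outside (0, 60))
  t = (30 x 8 + 255) / 5.5 = 90 (outside (0, 60))
Valid solutions in (0, 60): {24.55} minutes.
The first occurrence is t = 24.55 minutes.
The hands form a 105-degree angle at 24.55 minutes past 8:00.

Final answer: 24.55 minutes past 8:00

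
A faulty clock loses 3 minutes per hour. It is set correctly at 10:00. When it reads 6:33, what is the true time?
For every 60 true minutes, the faulty clock advances 57 minutes, so 1 faulty-clock minute corresponds to 60/57 true minutes.
From 10:00 to 6:33 on the faulty dial is 513 minutes.
True elapsed: 513 x 60/57 = 540 minutes = 9 hours.
True time: 10:00 + 9 hours = 7:00.

Final answer: 7:00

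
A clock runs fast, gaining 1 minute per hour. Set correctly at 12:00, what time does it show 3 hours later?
For every 60 true minutes, the faulty clock advances 60 + 1 = 61 minutes.
True elapsed: 3 hours = 180 minutes.
Faulty clock advances: 180 x 61/60 = 183 minutes (drift: 3 minutes ahead).
Shown time: 12:00 + 183 minutes = 3:03.

Final answer: 3:03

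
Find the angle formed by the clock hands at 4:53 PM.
Hour hand position: 4 x 30 + 53 x 0.5 = 146.5 degrees
Minute hand position: 53 x 6 = 318 degrees
Difference: |146.5 - 318| = 171.5 degrees
The angle between the hands is 171.5 degrees

Final answer: 171.5 degrees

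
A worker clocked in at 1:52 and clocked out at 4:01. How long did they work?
From 1:52 to 4:01:
(4 x 60 + 1) - (1 x 60 + 52) = 241 - 112 = 129 minutes
= 2 hours and 9 minutes

Final answer: 2 hours and 9 minutes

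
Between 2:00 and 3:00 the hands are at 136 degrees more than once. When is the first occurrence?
At t minutes past 2:00, the hour hand is at 30 x 2 + 0.5t degrees and the minute hand is at 6t degrees.
The smaller angle between them is 136 degrees when |30H - 5.5t| = 136 or |30H - 5.5t| = 224.
With H = 2, solve 30 x 2 - 5.5t = +/- target for each target:
  t = (30 x 2 - 136) / 5.5 = -13.82 (outside (0, 60))
  t = (30 x 2 + 136) / 5.5 = 35.64
  t = (30 x 2 - 224) / 5.5 = -29.82 (outside (0, 60))
  t = (30 x 2 + 224) / 5.5 = 51.64
Valid solutions in (0, 60): {35.64, 51.64} minutes.
The first occurrence is t = 35.64 minutes.
The hands form a 136-degree angle at 35.64 minutes past 2:00.

Final answer: 35.64 minutes past 2:00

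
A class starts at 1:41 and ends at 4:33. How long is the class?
From 1:41 to 4:33:
(4 x 60 + 33) - (1 x 60 + 41) = 273 - 101 = 172 minutes
= 2 hours and 52 minutes

Final answer: 2 hours and 52 minutes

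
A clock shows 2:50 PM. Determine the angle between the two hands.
Hour hand position: 2 x 30 + 50 x 0.5 = 85 degrees
Minute hand position: 50 x 6 = 300 degrees
Difference: |85 - 300| = 215 degrees
Since 215 > 180, the smaller angle is 360 - 215 = 145 degrees

Final answer: 145 degrees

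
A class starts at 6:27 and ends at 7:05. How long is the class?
From 6:27 to 7:05:
(7 x 60 + 5) - (6 x 60 + 27) = 425 - 387 = 38 minutes
= 38 minutes

Final answer: 38 minutes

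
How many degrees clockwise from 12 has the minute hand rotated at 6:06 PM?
The minute hand moves 6 degrees per minute.
At 6:06: 6 x 6 = 36 degrees

Final answer: 36 degrees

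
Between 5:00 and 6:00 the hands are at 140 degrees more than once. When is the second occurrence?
At t minutes past 5:00, the hour hand is at 30 x 5 + 0.5t degrees and the minute hand is at 6t degrees.
The smaller angle between them is 140 degrees when |30H - 5.5t| = 140 or |30H - 5.5t| = 220.
With H = 5, solve 30 x 5 - 5.5t = +/- target for each target:
  t = (30 x 5 - 140) / 5.5 = 1.82
  t = (30 x 5 + 140) / 5.5 = 52.73
  t = (30 x 5 - 220) / 5.5 = -12.73 (outside (0, 60))
  t = (30 x 5 + 220) / 5.5 = 67.27 (outside (0, 60))
Valid solutions in (0, 60): {1.82, 52.73} minutes.
The second occurrence is t = 52.73 minutes.
The hands form a 140-degree angle at 52.73 minutes past 5:00.

Final answer: 52.73 minutes past 5:00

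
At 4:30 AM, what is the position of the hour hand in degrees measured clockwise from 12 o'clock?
The hour hand moves 30 degrees per hour and 0.5 degrees per minute.
At 4:30: (4) x 30 + 30 x 0.5 = 120 + 15 = 135 degrees

Final answer: 135 degrees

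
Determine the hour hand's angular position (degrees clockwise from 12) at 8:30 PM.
The hour hand moves 30 degrees per hour and 0.5 degrees per minute.
At 8:30: (8) x 30 + 30 x 0.5 = 240 + 15 = 255 degrees

Final answer: 255 degrees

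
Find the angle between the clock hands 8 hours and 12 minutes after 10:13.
First find the time 8 hours and 12 minutes after 10:13.
Total minutes: 10 x 60 + 13 + 8 x 60 + 12 = 1105.
1105 mod 720 = 385 minutes = 6:25.
Now compute the angle at 6:25:
Hour hand: 6 x 30 + 25 x 0.5 = 192.5 degrees
Minute hand: 25 x 6 = 150 degrees
Difference: |192.5 - 150| = 42.5 degrees
The angle is 42.5 degrees

Final answer: 42.5 degrees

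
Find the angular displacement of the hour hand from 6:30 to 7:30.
The hour hand moves 0.5 degrees per minute.
Time elapsed: 7:30 - 6:30 = 60 minutes
Angular displacement: 60 x 0.5 = 30 degrees

Final answer: 30 degrees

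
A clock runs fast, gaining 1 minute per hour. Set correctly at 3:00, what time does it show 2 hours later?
For every 60 true minutes, the faulty clock advances 60 + 1 = 61 minutes.
True elapsed: 2 hours = 120 minutes.
Faulty clock advances: 120 x 61/60 = 122 minutes (drift: 2 minutes ahead).
Shown time: 3:00 + 122 minutes = 5:02.

Final answer: 5:02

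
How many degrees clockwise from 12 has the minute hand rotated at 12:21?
The minute hand moves 6 degrees per minute.
At 12:21: 21 x 6 = 126 degrees

Final answer: 126 degrees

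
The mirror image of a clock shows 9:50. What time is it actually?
Reflection across the vertical (12-6) axis maps a hand at angle A degrees to (360 - A) degrees, which sends a reading of T minutes past 12:00 to (720 - T) minutes past 12:00.
Mirror reads 9:50 = 590 minutes past 12:00.
Actual time: (720 - 590) mod 720 = 130 minutes = 2:10.

Final answer: 2:10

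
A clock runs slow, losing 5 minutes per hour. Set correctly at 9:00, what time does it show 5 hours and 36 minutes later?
For every 60 true minutes, the faulty clock advances 60 - 5 = 55 minutes.
True elapsed: 5 hours and 36 minutes = 336 minutes.
Faulty clock advances: 336 x 55/60 = 308 minutes (drift: 28 minutes behind).
Shown time: 9:00 + 308 minutes = 2:08.

Final answer: 2:08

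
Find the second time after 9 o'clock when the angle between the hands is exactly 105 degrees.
At t minutes past 9:00, the hour hand is at 30 x 9 + 0.5t degrees and the minute hand is at 6t degrees.
The smaller angle between them is 105 degrees when |30H - 5.5t| = 105 or |30H - 5.5t| = 255.
With H = 9, solve 30 x 9 - 5.5t = +/- target for each target:
  t = (30 x 9 - 105) / 5.5 = 30
  t = (30 x 9 + 105) / 5.5 = 68.18 (outside (0, 60))
  t = (30 x 9 - 255) / 5.5 = 2.73
  t = (30 x 9 + 255) / 5.5 = 95.45 (outside (0, 60))
Valid solutions in (0, 60): {2.73, 30} minutes.
The second occurrence is t = 30 minutes.
The hands form a 105-degree angle at 30 minutes past 9:00.

Final answer: 30 minutes past 9:00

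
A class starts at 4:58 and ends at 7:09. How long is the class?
From 4:58 to 7:09:
(7 x 60 + 9) - (4 x 60 + 58) = 429 - 298 = 131 minutes
= 2 hours and 11 minutes

Final answer: 2 hours and 11 minutes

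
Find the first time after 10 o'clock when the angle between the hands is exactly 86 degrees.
At t minutes past 10:00, the hour hand is at 30 x 10 + 0.5t degrees and the minute hand is at 6t degrees.
The smaller angle between them is 86 degrees when |30H - 5.5t| = 86 or |30H - 5.5t| = 274.
With H = 10, solve 30 x 10 - 5.5t = +/- target for each target:
  t = (30 x 10 - 86) / 5.5 = 38.91
  t = (30 x 10 + 86) / 5.5 = 70.18 (outside (0, 60))
  t = (30 x 10 - 274) / 5.5 = 4.73
  t = (30 x 10 + 274) / 5.5 = 104.36 (outside (0, 60))
Valid solutions in (0, 60): {4.73, 38.91} minutes.
The first occurrence is t = 4.73 minutes.
The hands form a 86-degree angle at 4.73 minutes past 10:00.

Final answer: 4.73 minutes past 10:00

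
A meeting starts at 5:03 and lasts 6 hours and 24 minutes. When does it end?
Starting time: 5:03
Adding 24 minutes to 3 minutes: 3 + 24 = 27 minutes
Adding 6 hours: 5 + 6 = 11
Final time: 11:27

Final answer: 11:27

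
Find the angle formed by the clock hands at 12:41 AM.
Hour hand position: 0 x 30 + 41 x 0.5 = 20.5 degrees
Minute hand position: 41 x 6 = 246 degrees
Difference: |20.5 - 246| = 225.5 degrees
Since 225.5 > 180, the smaller angle is 360 - 225.5 = 134.5 degrees

Final answer: 134.5 degrees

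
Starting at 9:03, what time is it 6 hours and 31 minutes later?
Starting time: 9:03
Adding 31 minutes to 3 minutes: 3 + 31 = 34 minutes
Adding 6 hours: 9 + 6 = 15 - 12 = 3
Final time: 3:34

Final answer: 3:34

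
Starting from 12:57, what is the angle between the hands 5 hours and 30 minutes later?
First find the time 5 hours and 30 minutes after 12:57.
Total minutes: 12 x 60 + 57 + 5 x 60 + 30 = 1107.
1107 mod 720 = 387 minutes = 6:27.
Now compute the angle at 6:27:
Hour hand: 6 x 30 + 27 x 0.5 = 193.5 degrees
Minute hand: 27 x 6 = 162 degrees
Difference: |193.5 - 162| = 31.5 degrees
The angle is 31.5 degrees

Final answer: 31.5 degrees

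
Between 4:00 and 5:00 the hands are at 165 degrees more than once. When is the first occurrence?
At t minutes past 4:00, the hour hand is at 30 x 4 + 0.5t degrees and the minute hand is at 6t degrees.
The smaller angle between them is 165 degrees when |30H - 5.5t| = 165 or |30H - 5.5t| = 195.
With H = 4, solve 30 x 4 - 5.5t = +/- target for each target:
  t = (30 x 4 - 165) / 5.5 = -8.18 (outside (0, 60))
  t = (30 x 4 + 165) / 5.5 = 51.82
  t = (30 x 4 - 195) / 5.5 = -13.64 (outside (0, 60))
  t = (30 x 4 + 195) / 5.5 = 57.27
Valid solutions in (0, 60): {51.82, 57.27} minutes.
The first occurrence is t = 51.82 minutes.
The hands form a 165-degree angle at 51.82 minutes past 4:00.

Final answer: 51.82 minutes past 4:00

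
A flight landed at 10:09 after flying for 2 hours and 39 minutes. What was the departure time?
Starting time: 10:09 = 609 total minutes past 12:00
Subtracting: 2 hours and 39 minutes = 159 minutes
609 - 159 = 450 minutes
= 7 hours and 30 minutes past 12:00 = 7:30

Final answer: 7:30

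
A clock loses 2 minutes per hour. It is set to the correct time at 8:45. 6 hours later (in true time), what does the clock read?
For every 60 true minutes, the faulty clock advances 60 - 2 = 58 minutes.
True elapsed: 6 hours = 360 minutes.
Faulty clock advances: 360 x 58/60 = 348 minutes (drift: 12 minutes behind).
Shown time: 8:45 + 348 minutes = 2:33.

Final answer: 2:33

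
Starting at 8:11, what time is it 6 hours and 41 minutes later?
Starting time: 8:11
Adding 41 minutes to 11 minutes: 11 + 41 = 52 minutes
Adding 6 hours: 8 + 6 = 14 - 12 = 2
Final time: 2:52

Final answer: 2:52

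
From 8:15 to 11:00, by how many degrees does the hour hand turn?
The hour hand moves 0.5 degrees per minute.
Time elapsed: 11:00 - 8:15 = 165 minutes
Angular displacement: 165 x 0.5 = 82.5 degrees

Final answer: 82.5 degrees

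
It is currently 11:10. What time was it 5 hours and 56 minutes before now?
Starting time: 11:10 = 670 total minutes past 12:00
Subtracting: 5 hours and 56 minutes = 356 minutes
670 - 356 = 314 minutes
= 5 hours and 14 minutes past 12:00 = 5:14

Final answer: 5:14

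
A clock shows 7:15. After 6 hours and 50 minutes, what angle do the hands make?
First find the time 6 hours and 50 minutes after 7:15.
Total minutes: 7 x 60 + 15 + 6 x 60 + 50 = 845.
845 mod 720 = 125 minutes = 2:05.
Now compute the angle at 2:05:
Hour hand: 2 x 30 + 5 x 0.5 = 62.5 degrees
Minute hand: 5 x 6 = 30 degrees
Difference: |62.5 - 30| = 32.5 degrees
The angle is 32.5 degrees

Final answer: 32.5 degrees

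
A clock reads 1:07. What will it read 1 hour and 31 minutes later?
Starting time: 1:07
Adding 31 minutes to 7 minutes: 7 + 31 = 38 minutes
Adding 1 hour: 1 + 1 = 2
Final time: 2:38

Final answer: 2:38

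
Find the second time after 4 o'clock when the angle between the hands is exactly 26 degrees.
At t minutes past 4:00, the hour hand is at 30 x 4 + 0.5t degrees and the minute hand is at 6t degrees.
The smaller angle between them is 26 degrees when |30H - 5.5t| = 26 or |30H - 5.5t| = 334.
With H = 4, solve 30 x 4 - 5.5t = +/- target for each target:
  t = (30 x 4 - 26) / 5.5 = 17.09
  t = (30 x 4 + 26) / 5.5 = 26.55
  t = (30 x 4 - 334) / 5.5 = -38.91 (outside (0, 60))
  t = (30 x 4 + 334) / 5.5 = 82.55 (outside (0, 60))
Valid solutions in (0, 60): {17.09, 26.55} minutes.
The second occurrence is t = 26.55 minutes.
The hands form a 26-degree angle at 26.55 minutes past 4:00.

Final answer: 26.55 minutes past 4:00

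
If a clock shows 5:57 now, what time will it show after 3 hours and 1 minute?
Starting time: 5:57
Adding 1 minute to 57 minutes: 57 + 1 = 58 minutes
Adding 3 hours: 5 + 3 = 8
Final time: 8:58

Final answer: 8:58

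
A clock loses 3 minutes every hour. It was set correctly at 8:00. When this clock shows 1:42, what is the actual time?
For every 60 true minutes, the faulty clock advances 57 minutes, so 1 faulty-clock minute corresponds to 60/57 true minutes.
From 8:00 to 1:42 on the faulty dial is 342 minutes.
True elapsed: 342 x 60/57 = 360 minutes = 6 hours.
True time: 8:00 + 6 hours = 2:00.

Final answer: 2:00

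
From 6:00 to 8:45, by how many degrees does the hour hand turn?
The hour hand moves 0.5 degrees per minute.
Time elapsed: 8:45 - 6:00 = 165 minutes
Angular displacement: 165 x 0.5 = 82.5 degrees

Final answer: 82.5 degrees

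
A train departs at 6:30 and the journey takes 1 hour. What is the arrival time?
Starting time: 6:30
Adding 0 minutes to 30 minutes: 30 + 0 = 30 minutes
Adding 1 hour: 6 + 1 = 7
Final time: 7:30

Final answer: 7:30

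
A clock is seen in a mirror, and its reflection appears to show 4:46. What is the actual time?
Reflection across the vertical (12-6) axis maps a hand at angle A degrees to (360 - A) degrees, which sends a reading of T minutes past 12:00 to (720 - T) minutes past 12:00.
Mirror reads 4:46 = 286 minutes past 12:00.
Actual time: (720 - 286) mod 720 = 434 minutes = 7:14.

Final answer: 7:14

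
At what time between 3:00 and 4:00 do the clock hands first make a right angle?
At t minutes past 3:00, the hour hand is at 30 x 3 + 0.5t degrees and the minute hand is at 6t degrees.
The smaller angle between them is 90 degrees when |30H - 5.5t| = 90 or |30H - 5.5t| = 270.
With H = 3, solve 30 x 3 - 5.5t = +/- target for each target:
  t = (30 x 3 - 90) / 5.5 = 0 (outside (0, 60))
  t = (30 x 3 + 90) / 5.5 = 32.73
  t = (30 x 3 - 270) / 5.5 = -32.73 (outside (0, 60))
  t = (30 x 3 + 270) / 5.5 = 65.45 (outside (0, 60))
Valid solutions in (0, 60): {32.73} minutes.
First occurrence: t = 32.73 minutes.
The hands are at right angles at 32.73 minutes past 3:00.

Final answer: 32.73 minutes past 3:00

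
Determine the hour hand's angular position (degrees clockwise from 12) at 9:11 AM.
The hour hand moves 30 degrees per hour and 0.5 degrees per minute.
At 9:11: (9) x 30 + 11 x 0.5 = 270 + 5.5 = 275.5 degrees

Final answer: 275.5 degrees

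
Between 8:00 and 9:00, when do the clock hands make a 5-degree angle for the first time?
At t minutes past 8:00, the hour hand is at 30 x 8 + 0.5t degrees and the minute hand is at 6t degrees.
The smaller angle between them is 5 degrees when |30H - 5.5t| = 5 or |30H - 5.5t| = 355.
With H = 8, solve 30 x 8 - 5.5t = +/- target for each target:
  t = (30 x 8 - 5) / 5.5 = 42.73
  t = (30 x 8 + 5) / 5.5 = 44.55
  t = (30 x 8 - 355) / 5.5 = -20.91 (outside (0, 60))
  t = (30 x 8 + 355) / 5.5 = 108.18 (outside (0, 60))
Valid solutions in (0, 60): {42.73, 44.55} minutes.
The first occurrence is t = 42.73 minutes.
The hands form a 5-degree angle at 42.73 minutes past 8:00.

Final answer: 42.73 minutes past 8:00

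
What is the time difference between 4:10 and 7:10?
From 4:10 to 7:10:
(7 x 60 + 10) - (4 x 60 + 10) = 430 - 250 = 180 minutes
= 3 hours

Final answer: 3 hours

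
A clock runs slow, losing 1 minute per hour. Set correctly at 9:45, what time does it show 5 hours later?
For every 60 true minutes, the faulty clock advances 60 - 1 = 59 minutes.
True elapsed: 5 hours = 300 minutes.
Faulty clock advances: 300 x 59/60 = 295 minutes (drift: 5 minutes behind).
Shown time: 9:45 + 295 minutes = 2:40.

Final answer: 2:40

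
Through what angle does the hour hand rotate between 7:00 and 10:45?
The hour hand moves 0.5 degrees per minute.
Time elapsed: 10:45 - 7:00 = 225 minutes
Angular displacement: 225 x 0.5 = 112.5 degrees

Final answer: 112.5 degrees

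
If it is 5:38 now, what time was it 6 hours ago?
Starting time: 5:38 = 338 total minutes past 12:00
Subtracting: 6 hours = 360 minutes
338 - 360 = -22 (negative, add 12 hours = 720) = 698 minutes
= 11 hours and 38 minutes past 12:00 = 11:38

Final answer: 11:38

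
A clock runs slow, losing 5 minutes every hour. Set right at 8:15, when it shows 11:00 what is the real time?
For every 60 true minutes, the faulty clock advances 55 minutes, so 1 faulty-clock minute corresponds to 60/55 true minutes.
From 8:15 to 11:00 on the faulty dial is 165 minutes.
True elapsed: 165 x 60/55 = 180 minutes = 3 hours.
True time: 8:15 + 3 hours = 11:15.

Final answer: 11:15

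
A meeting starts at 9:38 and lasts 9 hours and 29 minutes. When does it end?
Starting time: 9:38
Adding 29 minutes to 38 minutes: 38 + 29 = 67 minutes = 1 hour and 7 minutes
Adding 9 hours: 9 + 9 + 1 (carry) = 19 - 12 = 7
Final time: 7:07

Final answer: 7:07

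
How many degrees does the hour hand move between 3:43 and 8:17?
The hour hand moves 0.5 degrees per minute.
Time elapsed: 8:17 - 3:43 = 274 minutes
Angular displacement: 274 x 0.5 = 137 degrees

Final answer: 137 degrees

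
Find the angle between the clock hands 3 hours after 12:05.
First find the time 3 hours after 12:05.
Total minutes: 12 x 60 + 5 + 3 x 60 + 0 = 905.
905 mod 720 = 185 minutes = 3:05.
Now compute the angle at 3:05:
Hour hand: 3 x 30 + 5 x 0.5 = 92.5 degrees
Minute hand: 5 x 6 = 30 degrees
Difference: |92.5 - 30| = 62.5 degrees
The angle is 62.5 degrees

Final answer: 62.5 degrees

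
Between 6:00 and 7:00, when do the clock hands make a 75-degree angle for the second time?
At t minutes past 6:00, the hour hand is at 30 x 6 + 0.5t degrees and the minute hand is at 6t degrees.
The smaller angle between them is 75 degrees when |30H - 5.5t| = 75 or |30H - 5.5t| = 285.
With H = 6, solve 30 x 6 - 5.5t = +/- target for each target:
  t = (30 x 6 - 75) / 5.5 = 19.09
  t = (30 x 6 + 75) / 5.5 = 46.36
  t = (30 x 6 - 285) / 5.5 = -19.09 (outside (0, 60))
  t = (30 x 6 + 285) / 5.5 = 84.55 (outside (0, 60))
Valid solutions in (0, 60): {19.09, 46.36} minutes.
The second occurrence is t = 46.36 minutes.
The hands form a 75-degree angle at 46.36 minutes past 6:00.

Final answer: 46.36 minutes past 6:00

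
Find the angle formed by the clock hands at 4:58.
Hour hand position: 4 x 30 + 58 x 0.5 = 149 degrees
Minute hand position: 58 x 6 = 348 degrees
Difference: |149 - 348| = 199 degrees
Since 199 > 180, the smaller angle is 360 - 199 = 161 degrees

Final answer: 161 degrees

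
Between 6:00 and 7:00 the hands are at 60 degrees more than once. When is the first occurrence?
At t minutes past 6:00, the hour hand is at 30 x 6 + 0.5t degrees and the minute hand is at 6t degrees.
The smaller angle between them is 60 degrees when |30H - 5.5t| = 60 or |30H - 5.5t| = 300.
With H = 6, solve 30 x 6 - 5.5t = +/- target for each target:
  t = (30 x 6 - 60) / 5.5 = 21.82
  t = (30 x 6 + 60) / 5.5 = 43.64
  t = (30 x 6 - 300) / 5.5 = -21.82 (outside (0, 60))
  t = (30 x 6 + 300) / 5.5 = 87.27 (outside (0, 60))
Valid solutions in (0, 60): {21.82, 43.64} minutes.
The first occurrence is t = 21.82 minutes.
The hands form a 60-degree angle at 21.82 minutes past 6:00.

Final answer: 21.82 minutes past 6:00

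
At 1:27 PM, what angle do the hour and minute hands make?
Hour hand position: 1 x 30 + 27 x 0.5 = 43.5 degrees
Minute hand position: 27 x 6 = 162 degrees
Difference: |43.5 - 162| = 118.5 degrees
The angle between the hands is 118.5 degrees

Final answer: 118.5 degrees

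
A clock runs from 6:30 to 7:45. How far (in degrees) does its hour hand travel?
The hour hand moves 0.5 degrees per minute.
Time elapsed: 7:45 - 6:30 = 75 minutes
Angular displacement: 75 x 0.5 = 37.5 degrees

Final answer: 37.5 degrees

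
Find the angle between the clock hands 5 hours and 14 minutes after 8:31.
First find the time 5 hours and 14 minutes after 8:31.
Total minutes: 8 x 60 + 31 + 5 x 60 + 14 = 825.
825 mod 720 = 105 minutes = 1:45.
Now compute the angle at 1:45:
Hour hand: 1 x 30 + 45 x 0.5 = 52.5 degrees
Minute hand: 45 x 6 = 270 degrees
Difference: |52.5 - 270| = 217.5 degrees
Smaller angle: 360 - 217.5 = 142.5 degrees

Final answer: 142.5 degrees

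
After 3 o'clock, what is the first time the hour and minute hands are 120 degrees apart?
At t minutes past 3:00, the hour hand is at 30 x 3 + 0.5t degrees and the minute hand is at 6t degrees.
The smaller angle between them is 120 degrees when |30H - 5.5t| = 120 or |30H - 5.5t| = 240.
With H = 3, solve 30 x 3 - 5.5t = +/- target for each target:
  t = (30 x 3 - 120) / 5.5 = -5.45 (outside (0, 60))
  t = (30 x 3 + 120) / 5.5 = 38.18
  t = (30 x 3 - 240) / 5.5 = -27.27 (outside (0, 60))
  t = (30 x 3 + 240) / 5.5 = 60 (outside (0, 60))
Valid solutions in (0, 60): {38.18} minutes.
The first occurrence is t = 38.18 minutes.
The hands form a 120-degree angle at 38.18 minutes past 3:00.

Final answer: 38.18 minutes past 3:00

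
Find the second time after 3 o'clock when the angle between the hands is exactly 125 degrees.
At t minutes past 3:00, the hour hand is at 30 x 3 + 0.5t degrees and the minute hand is at 6t degrees.
The smaller angle between them is 125 degrees when |30H - 5.5t| = 125 or |30H - 5.5t| = 235.
With H = 3, solve 30 x 3 - 5.5t = +/- target for each target:
  t = (30 x 3 - 125) / 5.5 = -6.36 (outside (0, 60))
  t = (30 x 3 + 125) / 5.5 = 39.09
  t = (30 x 3 - 235) / 5.5 = -26.36 (outside (0, 60))
  t = (30 x 3 + 235) / 5.5 = 59.09
Valid solutions in (0, 60): {39.09, 59.09} minutes.
The second occurrence is t = 59.09 minutes.
The hands form a 125-degree angle at 59.09 minutes past 3:00.

Final answer: 59.09 minutes past 3:00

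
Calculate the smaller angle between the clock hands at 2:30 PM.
Hour hand position: 2 x 30 + 30 x 0.5 = 75 degrees
Minute hand position: 30 x 6 = 180 degrees
Difference: |75 - 180| = 105 degrees
The angle between the hands is 105 degrees

Final answer: 105 degrees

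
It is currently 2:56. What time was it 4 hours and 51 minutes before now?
Starting time: 2:56 = 176 total minutes past 12:00
Subtracting: 4 hours and 51 minutes = 291 minutes
176 - 291 = -115 (negative, add 12 hours = 720) = 605 minutes
= 10 hours and 5 minutes past 12:00 = 10:05

Final answer: 10:05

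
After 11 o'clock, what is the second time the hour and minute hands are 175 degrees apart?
At t minutes past 11:00, the hour hand is at 30 x 11 + 0.5t degrees and the minute hand is at 6t degrees.
The smaller angle between them is 175 degrees when |30H - 5.5t| = 175 or |30H - 5.5t| = 185.
With H = 11, solve 30 x 11 - 5.5t = +/- target for each target:
  t = (30 x 11 - 175) / 5.5 = 28.18
  t = (30 x 11 + 175) / 5.5 = 91.82 (outside (0, 60))
  t = (30 x 11 - 185) / 5.5 = 26.36
  t = (30 x 11 + 185) / 5.5 = 93.64 (outside (0, 60))
Valid solutions in (0, 60): {26.36, 28.18} minutes.
The second occurrence is t = 28.18 minutes.
The hands form a 175-degree angle at 28.18 minutes past 11:00.

Final answer: 28.18 minutes past 11:00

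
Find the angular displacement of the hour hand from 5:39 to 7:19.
The hour hand moves 0.5 degrees per minute.
Time elapsed: 7:19 - 5:39 = 100 minutes
Angular displacement: 100 x 0.5 = 50 degrees

Final answer: 50 degrees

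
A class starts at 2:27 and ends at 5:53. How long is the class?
From 2:27 to 5:53:
(5 x 60 + 53) - (2 x 60 + 27) = 353 - 147 = 206 minutes
= 3 hours and 26 minutes

Final answer: 3 hours and 26 minutes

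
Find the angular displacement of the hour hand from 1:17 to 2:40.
The hour hand moves 0.5 degrees per minute.
Time elapsed: 2:40 - 1:17 = 83 minutes
Angular displacement: 83 x 0.5 = 41.5 degrees

Final answer: 41.5 degrees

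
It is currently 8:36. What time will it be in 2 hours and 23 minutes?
Starting time: 8:36
Adding 23 minutes to 36 minutes: 36 + 23 = 59 minutes
Adding 2 hours: 8 + 2 = 10
Final time: 10:59

Final answer: 10:59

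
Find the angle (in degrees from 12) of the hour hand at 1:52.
The hour hand moves 30 degrees per hour and 0.5 degrees per minute.
At 1:52: (1) x 30 + 52 x 0.5 = 30 + 26 = 56 degrees

Final answer: 56 degrees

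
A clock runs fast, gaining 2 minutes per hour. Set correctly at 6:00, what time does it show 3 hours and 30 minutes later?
For every 60 true minutes, the faulty clock advances 60 + 2 = 62 minutes.
True elapsed: 3 hours and 30 minutes = 210 minutes.
Faulty clock advances: 210 x 62/60 = 217 minutes (drift: 7 minutes ahead).
Shown time: 6:00 + 217 minutes = 9:37.

Final answer: 9:37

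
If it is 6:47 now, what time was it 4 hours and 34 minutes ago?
Starting time: 6:47 = 407 total minutes past 12:00
Subtracting: 4 hours and 34 minutes = 274 minutes
407 - 274 = 133 minutes
= 2 hours and 13 minutes past 12:00 = 2:13

Final answer: 2:13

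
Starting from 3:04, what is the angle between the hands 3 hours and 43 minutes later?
First find the time 3 hours and 43 minutes after 3:04.
Total minutes: 3 x 60 + 4 + 3 x 60 + 43 = 407.
407 mod 720 = 407 minutes = 6:47.
Now compute the angle at 6:47:
Hour hand: 6 x 30 + 47 x 0.5 = 203.5 degrees
Minute hand: 47 x 6 = 282 degrees
Difference: |203.5 - 282| = 78.5 degrees
The angle is 78.5 degrees

Final answer: 78.5 degrees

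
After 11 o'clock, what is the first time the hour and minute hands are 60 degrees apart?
At t minutes past 11:00, the hour hand is at 30 x 11 + 0.5t degrees and the minute hand is at 6t degrees.
The smaller angle between them is 60 degrees when |30H - 5.5t| = 60 or |30H - 5.5t| = 300.
With H = 11, solve 30 x 11 - 5.5t = +/- target for each target:
  t = (30 x 11 - 60) / 5.5 = 49.09
  t = (30 x 11 + 60) / 5.5 = 70.91 (outside (0, 60))
  t = (30 x 11 - 300) / 5.5 = 5.45
  t = (30 x 11 + 300) / 5.5 = 114.55 (outside (0, 60))
Valid solutions in (0, 60): {5.45, 49.09} minutes.
The first occurrence is t = 5.45 minutes.
The hands form a 60-degree angle at 5.45 minutes past 11:00.

Final answer: 5.45 minutes past 11:00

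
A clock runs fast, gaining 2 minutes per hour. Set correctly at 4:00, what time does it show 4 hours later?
For every 60 true minutes, the faulty clock advances 60 + 2 = 62 minutes.
True elapsed: 4 hours = 240 minutes.
Faulty clock advances: 240 x 62/60 = 248 minutes (drift: 8 minutes ahead).
Shown time: 4:00 + 248 minutes = 8:08.

Final answer: 8:08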